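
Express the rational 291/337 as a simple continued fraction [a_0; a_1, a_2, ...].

Run the Euclidean algorithm on 291 and 337; the successive quotients are the partial quotients a_0, a_1, ... (each step inverts the fractional part left over by the previous one):
  291 = 0*337 + 291, so a_0 = 0.
  337 = 1*291 + 46, so a_1 = 1.
  291 = 6*46 + 15, so a_2 = 6.
  46 = 3*15 + 1, so a_3 = 3.
  15 = 15*1 + 0, so a_4 = 15.
The remainder reaches 0 after 5 divisions, so the expansion has 5 partial quotients, read off in order.

[0; 1, 6, 3, 15]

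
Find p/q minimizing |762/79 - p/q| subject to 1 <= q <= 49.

463/48

Expand x = 762/79 as a continued fraction with the Euclidean algorithm:
  762 = 9*79 + 51, so a_0 = 9.
  79 = 1*51 + 28, so a_1 = 1.
  51 = 1*28 + 23, so a_2 = 1.
  28 = 1*23 + 5, so a_3 = 1.
  23 = 4*5 + 3, so a_4 = 4.
  5 = 1*3 + 2, so a_5 = 1.
  3 = 1*2 + 1, so a_6 = 1.
  2 = 2*1 + 0, so a_7 = 2.
so x = [9; 1, 1, 1, 4, 1, 1, 2].
Convergents (p_i = a_i*p_{i-1} + p_{i-2}, q_i = a_i*q_{i-1} + q_{i-2} with p_{-2}=0, p_{-1}=1, q_{-2}=1, q_{-1}=0), until the denominator exceeds 49:
  i=0: a_0=9, p_0 = 9*1 + 0 = 9, q_0 = 9*0 + 1 = 1.
  i=1: a_1=1, p_1 = 1*9 + 1 = 10, q_1 = 1*1 + 0 = 1.
  i=2: a_2=1, p_2 = 1*10 + 9 = 19, q_2 = 1*1 + 1 = 2.
  i=3: a_3=1, p_3 = 1*19 + 10 = 29, q_3 = 1*2 + 1 = 3.
  i=4: a_4=4, p_4 = 4*29 + 19 = 135, q_4 = 4*3 + 2 = 14.
  i=5: a_5=1, p_5 = 1*135 + 29 = 164, q_5 = 1*14 + 3 = 17.
  i=6: a_6=1, p_6 = 1*164 + 135 = 299, q_6 = 1*17 + 14 = 31.
  i=7: a_7=2, p_7 = 2*299 + 164 = 762, q_7 = 2*31 + 17 = 79.
q_7 = 79 > 49, so the last convergent with denominator <= 49 is p_6/q_6 = 299/31.
The closest fraction with denominator <= 49 is either p_6/q_6 or the intermediate fraction (k*p_6 + p_5)/(k*q_6 + q_5) with the largest k >= 1 whose denominator stays <= 49; these approach x as k grows, and every other convergent or intermediate fraction in range is farther away.
Largest k: floor((49 - q_5)/q_6) = floor((49 - 17)/31) = 1.
That gives (1*299 + 164)/(1*31 + 17) = 463/48.
Compare the errors: |x - 299/31| = |762*31 - 299*79|/(79*31) = 1/2449, and |x - 463/48| = |762*48 - 463*79|/(79*48) = 1/3792.
Cross-multiplying, 1*2449 = 2449 < 3792 = 1*3792, so 1/3792 is smaller: the intermediate fraction 463/48 is closer to x than 299/31.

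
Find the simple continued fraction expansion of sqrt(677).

[26; (52)]

Write x_i = (sqrt(677) + m_i)/d_i with (m_0, d_0) = (0, 1). a_0 = floor(sqrt(677)) = 26, since 26^2 = 676 <= 677 < 729 = 27^2.
Iterate m_{i+1} = d_i*a_i - m_i, d_{i+1} = (677 - m_{i+1}^2)/d_i, a_{i+1} = floor((a_0 + m_{i+1})/d_{i+1}):
  m_1 = 1*26 - 0 = 26, d_1 = (677 - 26^2)/1 = 1/1 = 1, a_1 = floor((26 + 26)/1) = 52.
  m_2 = 1*52 - 26 = 26, d_2 = (677 - 26^2)/1 = 1/1 = 1: (m_2, d_2) = (m_1, d_1) = (26, 1), so from here the quotient a_1 repeats; the period length is 1.
Hence the expansion of sqrt(677) is a_0 = 26 followed by the repeating block 52 (period 1).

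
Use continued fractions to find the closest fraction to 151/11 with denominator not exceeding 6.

55/4

Expand x = 151/11 as a continued fraction with the Euclidean algorithm:
  151 = 13*11 + 8, so a_0 = 13.
  11 = 1*8 + 3, so a_1 = 1.
  8 = 2*3 + 2, so a_2 = 2.
  3 = 1*2 + 1, so a_3 = 1.
  2 = 2*1 + 0, so a_4 = 2.
so x = [13; 1, 2, 1, 2].
Convergents (p_i = a_i*p_{i-1} + p_{i-2}, q_i = a_i*q_{i-1} + q_{i-2} with p_{-2}=0, p_{-1}=1, q_{-2}=1, q_{-1}=0), until the denominator exceeds 6:
  i=0: a_0=13, p_0 = 13*1 + 0 = 13, q_0 = 13*0 + 1 = 1.
  i=1: a_1=1, p_1 = 1*13 + 1 = 14, q_1 = 1*1 + 0 = 1.
  i=2: a_2=2, p_2 = 2*14 + 13 = 41, q_2 = 2*1 + 1 = 3.
  i=3: a_3=1, p_3 = 1*41 + 14 = 55, q_3 = 1*3 + 1 = 4.
  i=4: a_4=2, p_4 = 2*55 + 41 = 151, q_4 = 2*4 + 3 = 11.
q_4 = 11 > 6, so the last convergent with denominator <= 6 is p_3/q_3 = 55/4.
The closest fraction with denominator <= 6 is either p_3/q_3 or the intermediate fraction (k*p_3 + p_2)/(k*q_3 + q_2) with the largest k >= 1 whose denominator stays <= 6; these approach x as k grows, and every other convergent or intermediate fraction in range is farther away.
Largest k: floor((6 - q_2)/q_3) = floor((6 - 3)/4) = 0.
Since k = 0, no intermediate fraction beyond p_3/q_3 has denominator <= 6, so the convergent 55/4 is the closest (its error is |151*4 - 55*11|/(11*4) = 1/44).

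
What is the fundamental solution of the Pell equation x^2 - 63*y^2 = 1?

(x, y) = (8, 1)

First expand sqrt(63) as a continued fraction. With x_i = (sqrt(63) + m_i)/d_i and (m_0, d_0) = (0, 1): a_0 = floor(sqrt(63)) = 7, since 7^2 = 49 <= 63 < 64 = 8^2.
Iterate m_{i+1} = d_i*a_i - m_i, d_{i+1} = (63 - m_{i+1}^2)/d_i, a_{i+1} = floor((a_0 + m_{i+1})/d_{i+1}):
  m_1 = 1*7 - 0 = 7, d_1 = (63 - 7^2)/1 = 14/1 = 14, a_1 = floor((7 + 7)/14) = 1.
  m_2 = 14*1 - 7 = 7, d_2 = (63 - 7^2)/14 = 14/14 = 1, a_2 = floor((7 + 7)/1) = 14.
  m_3 = 1*14 - 7 = 7, d_3 = (63 - 7^2)/1 = 14/1 = 14: (m_3, d_3) = (m_1, d_1) = (7, 14), so from here the quotients repeat a_1, a_2; the period length is 2.
So sqrt(63) = [7; (1, 14)] with period length k = 2.
k is even, so the fundamental solution of x^2 - 63y^2 = 1 is (p_{k-1}, q_{k-1}) = (p_1, q_1); compute convergents through index 1.
Convergents (p_i = a_i*p_{i-1} + p_{i-2}, q_i = a_i*q_{i-1} + q_{i-2} with p_{-2}=0, p_{-1}=1, q_{-2}=1, q_{-1}=0):
  i=0: a_0=7, p_0 = 7*1 + 0 = 7, q_0 = 7*0 + 1 = 1.
  i=1: a_1=1, p_1 = 1*7 + 1 = 8, q_1 = 1*1 + 0 = 1.
Check: 8^2 - 63*1^2 = 64 - 63 = 1, so (x, y) = (8, 1) solves the equation, and by the theorem it is the least positive solution.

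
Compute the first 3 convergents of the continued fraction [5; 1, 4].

Using the convergent recurrence p_i = a_i*p_{i-1} + p_{i-2}, q_i = a_i*q_{i-1} + q_{i-2} with p_{-2}=0, p_{-1}=1, q_{-2}=1, q_{-1}=0:
  i=0: a_0=5, p_0 = 5*1 + 0 = 5, q_0 = 5*0 + 1 = 1.
  i=1: a_1=1, p_1 = 1*5 + 1 = 6, q_1 = 1*1 + 0 = 1.
  i=2: a_2=4, p_2 = 4*6 + 5 = 29, q_2 = 4*1 + 1 = 5.

5/1, 6/1, 29/5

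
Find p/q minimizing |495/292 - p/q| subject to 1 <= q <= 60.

Expand x = 495/292 as a continued fraction with the Euclidean algorithm:
  495 = 1*292 + 203, so a_0 = 1.
  292 = 1*203 + 89, so a_1 = 1.
  203 = 2*89 + 25, so a_2 = 2.
  89 = 3*25 + 14, so a_3 = 3.
  25 = 1*14 + 11, so a_4 = 1.
  14 = 1*11 + 3, so a_5 = 1.
  11 = 3*3 + 2, so a_6 = 3.
  3 = 1*2 + 1, so a_7 = 1.
  2 = 2*1 + 0, so a_8 = 2.
so x = [1; 1, 2, 3, 1, 1, 3, 1, 2].
Convergents (p_i = a_i*p_{i-1} + p_{i-2}, q_i = a_i*q_{i-1} + q_{i-2} with p_{-2}=0, p_{-1}=1, q_{-2}=1, q_{-1}=0), until the denominator exceeds 60:
  i=0: a_0=1, p_0 = 1*1 + 0 = 1, q_0 = 1*0 + 1 = 1.
  i=1: a_1=1, p_1 = 1*1 + 1 = 2, q_1 = 1*1 + 0 = 1.
  i=2: a_2=2, p_2 = 2*2 + 1 = 5, q_2 = 2*1 + 1 = 3.
  i=3: a_3=3, p_3 = 3*5 + 2 = 17, q_3 = 3*3 + 1 = 10.
  i=4: a_4=1, p_4 = 1*17 + 5 = 22, q_4 = 1*10 + 3 = 13.
  i=5: a_5=1, p_5 = 1*22 + 17 = 39, q_5 = 1*13 + 10 = 23.
  i=6: a_6=3, p_6 = 3*39 + 22 = 139, q_6 = 3*23 + 13 = 82.
q_6 = 82 > 60, so the last convergent with denominator <= 60 is p_5/q_5 = 39/23.
The closest fraction with denominator <= 60 is either p_5/q_5 or the intermediate fraction (k*p_5 + p_4)/(k*q_5 + q_4) with the largest k >= 1 whose denominator stays <= 60; these approach x as k grows, and every other convergent or intermediate fraction in range is farther away.
Largest k: floor((60 - q_4)/q_5) = floor((60 - 13)/23) = 2.
That gives (2*39 + 22)/(2*23 + 13) = 100/59.
Compare the errors: |x - 39/23| = |495*23 - 39*292|/(292*23) = 3/6716, and |x - 100/59| = |495*59 - 100*292|/(292*59) = 5/17228.
Cross-multiplying, 5*6716 = 33580 < 51684 = 3*17228, so 5/17228 is smaller: the intermediate fraction 100/59 is closer to x than 39/23.

100/59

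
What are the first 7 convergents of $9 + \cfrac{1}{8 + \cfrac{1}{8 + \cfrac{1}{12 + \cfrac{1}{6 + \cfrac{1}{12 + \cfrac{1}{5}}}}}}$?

Using the convergent recurrence p_i = a_i*p_{i-1} + p_{i-2}, q_i = a_i*q_{i-1} + q_{i-2} with p_{-2}=0, p_{-1}=1, q_{-2}=1, q_{-1}=0:
  i=0: a_0=9, p_0 = 9*1 + 0 = 9, q_0 = 9*0 + 1 = 1.
  i=1: a_1=8, p_1 = 8*9 + 1 = 73, q_1 = 8*1 + 0 = 8.
  i=2: a_2=8, p_2 = 8*73 + 9 = 593, q_2 = 8*8 + 1 = 65.
  i=3: a_3=12, p_3 = 12*593 + 73 = 7189, q_3 = 12*65 + 8 = 788.
  i=4: a_4=6, p_4 = 6*7189 + 593 = 43727, q_4 = 6*788 + 65 = 4793.
  i=5: a_5=12, p_5 = 12*43727 + 7189 = 531913, q_5 = 12*4793 + 788 = 58304.
  i=6: a_6=5, p_6 = 5*531913 + 43727 = 2703292, q_6 = 5*58304 + 4793 = 296313.

9/1, 73/8, 593/65, 7189/788, 43727/4793, 531913/58304, 2703292/296313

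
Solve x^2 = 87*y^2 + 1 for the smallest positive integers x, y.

First expand sqrt(87) as a continued fraction. With x_i = (sqrt(87) + m_i)/d_i and (m_0, d_0) = (0, 1): a_0 = floor(sqrt(87)) = 9, since 9^2 = 81 <= 87 < 100 = 10^2.
Iterate m_{i+1} = d_i*a_i - m_i, d_{i+1} = (87 - m_{i+1}^2)/d_i, a_{i+1} = floor((a_0 + m_{i+1})/d_{i+1}):
  m_1 = 1*9 - 0 = 9, d_1 = (87 - 9^2)/1 = 6/1 = 6, a_1 = floor((9 + 9)/6) = 3.
  m_2 = 6*3 - 9 = 9, d_2 = (87 - 9^2)/6 = 6/6 = 1, a_2 = floor((9 + 9)/1) = 18.
  m_3 = 1*18 - 9 = 9, d_3 = (87 - 9^2)/1 = 6/1 = 6: (m_3, d_3) = (m_1, d_1) = (9, 6), so from here the quotients repeat a_1, a_2; the period length is 2.
So sqrt(87) = [9; (3, 18)] with period length k = 2.
k is even, so the fundamental solution of x^2 - 87y^2 = 1 is (p_{k-1}, q_{k-1}) = (p_1, q_1); compute convergents through index 1.
Convergents (p_i = a_i*p_{i-1} + p_{i-2}, q_i = a_i*q_{i-1} + q_{i-2} with p_{-2}=0, p_{-1}=1, q_{-2}=1, q_{-1}=0):
  i=0: a_0=9, p_0 = 9*1 + 0 = 9, q_0 = 9*0 + 1 = 1.
  i=1: a_1=3, p_1 = 3*9 + 1 = 28, q_1 = 3*1 + 0 = 3.
Check: 28^2 - 87*3^2 = 784 - 783 = 1, so (x, y) = (28, 3) solves the equation, and by the theorem it is the least positive solution.

(x, y) = (28, 3)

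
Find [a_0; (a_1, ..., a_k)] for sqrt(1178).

Write x_i = (sqrt(1178) + m_i)/d_i with (m_0, d_0) = (0, 1). a_0 = floor(sqrt(1178)) = 34, since 34^2 = 1156 <= 1178 < 1225 = 35^2.
Iterate m_{i+1} = d_i*a_i - m_i, d_{i+1} = (1178 - m_{i+1}^2)/d_i, a_{i+1} = floor((a_0 + m_{i+1})/d_{i+1}):
  m_1 = 1*34 - 0 = 34, d_1 = (1178 - 34^2)/1 = 22/1 = 22, a_1 = floor((34 + 34)/22) = 3.
  m_2 = 22*3 - 34 = 32, d_2 = (1178 - 32^2)/22 = 154/22 = 7, a_2 = floor((34 + 32)/7) = 9.
  m_3 = 7*9 - 32 = 31, d_3 = (1178 - 31^2)/7 = 217/7 = 31, a_3 = floor((34 + 31)/31) = 2.
  m_4 = 31*2 - 31 = 31, d_4 = (1178 - 31^2)/31 = 217/31 = 7, a_4 = floor((34 + 31)/7) = 9.
  m_5 = 7*9 - 31 = 32, d_5 = (1178 - 32^2)/7 = 154/7 = 22, a_5 = floor((34 + 32)/22) = 3.
  m_6 = 22*3 - 32 = 34, d_6 = (1178 - 34^2)/22 = 22/22 = 1, a_6 = floor((34 + 34)/1) = 68.
  m_7 = 1*68 - 34 = 34, d_7 = (1178 - 34^2)/1 = 22/1 = 22: (m_7, d_7) = (m_1, d_1) = (34, 22), so from here the quotients repeat a_1, ..., a_6; the period length is 6.
Hence the expansion of sqrt(1178) is a_0 = 34 followed by the repeating block 3, 9, 2, 9, 3, 68 (period 6).

[34; (3, 9, 2, 9, 3, 68)]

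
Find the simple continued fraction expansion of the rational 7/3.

Run the Euclidean algorithm on 7 and 3; the successive quotients are the partial quotients a_0, a_1, ... (each step inverts the fractional part left over by the previous one):
  7 = 2*3 + 1, so a_0 = 2.
  3 = 3*1 + 0, so a_1 = 3.
The remainder reaches 0 after 2 divisions, so the expansion has 2 partial quotients, read off in order.

[2; 3]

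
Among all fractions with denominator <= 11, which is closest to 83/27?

34/11

Expand x = 83/27 as a continued fraction with the Euclidean algorithm:
  83 = 3*27 + 2, so a_0 = 3.
  27 = 13*2 + 1, so a_1 = 13.
  2 = 2*1 + 0, so a_2 = 2.
so x = [3; 13, 2].
Convergents (p_i = a_i*p_{i-1} + p_{i-2}, q_i = a_i*q_{i-1} + q_{i-2} with p_{-2}=0, p_{-1}=1, q_{-2}=1, q_{-1}=0), until the denominator exceeds 11:
  i=0: a_0=3, p_0 = 3*1 + 0 = 3, q_0 = 3*0 + 1 = 1.
  i=1: a_1=13, p_1 = 13*3 + 1 = 40, q_1 = 13*1 + 0 = 13.
q_1 = 13 > 11, so the last convergent with denominator <= 11 is p_0/q_0 = 3/1.
The closest fraction with denominator <= 11 is either p_0/q_0 or the intermediate fraction (k*p_0 + p_{-1})/(k*q_0 + q_{-1}) with the largest k >= 1 whose denominator stays <= 11; these approach x as k grows, and every other convergent or intermediate fraction in range is farther away.
Largest k: floor((11 - q_{-1})/q_0) = floor((11 - 0)/1) = 11 (using the seeds p_{-1} = 1, q_{-1} = 0).
That gives (11*3 + 1)/(11*1 + 0) = 34/11.
Compare the errors: |x - 3/1| = |83*1 - 3*27|/(27*1) = 2/27, and |x - 34/11| = |83*11 - 34*27|/(27*11) = 5/297.
Cross-multiplying, 5*27 = 135 < 594 = 2*297, so 5/297 is smaller: the intermediate fraction 34/11 is closer to x than 3/1.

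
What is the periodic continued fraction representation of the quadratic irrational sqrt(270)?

[16; (2, 3, 6, 3, 2, 32)]

Write x_i = (sqrt(270) + m_i)/d_i with (m_0, d_0) = (0, 1). a_0 = floor(sqrt(270)) = 16, since 16^2 = 256 <= 270 < 289 = 17^2.
Iterate m_{i+1} = d_i*a_i - m_i, d_{i+1} = (270 - m_{i+1}^2)/d_i, a_{i+1} = floor((a_0 + m_{i+1})/d_{i+1}):
  m_1 = 1*16 - 0 = 16, d_1 = (270 - 16^2)/1 = 14/1 = 14, a_1 = floor((16 + 16)/14) = 2.
  m_2 = 14*2 - 16 = 12, d_2 = (270 - 12^2)/14 = 126/14 = 9, a_2 = floor((16 + 12)/9) = 3.
  m_3 = 9*3 - 12 = 15, d_3 = (270 - 15^2)/9 = 45/9 = 5, a_3 = floor((16 + 15)/5) = 6.
  m_4 = 5*6 - 15 = 15, d_4 = (270 - 15^2)/5 = 45/5 = 9, a_4 = floor((16 + 15)/9) = 3.
  m_5 = 9*3 - 15 = 12, d_5 = (270 - 12^2)/9 = 126/9 = 14, a_5 = floor((16 + 12)/14) = 2.
  m_6 = 14*2 - 12 = 16, d_6 = (270 - 16^2)/14 = 14/14 = 1, a_6 = floor((16 + 16)/1) = 32.
  m_7 = 1*32 - 16 = 16, d_7 = (270 - 16^2)/1 = 14/1 = 14: (m_7, d_7) = (m_1, d_1) = (16, 14), so from here the quotients repeat a_1, ..., a_6; the period length is 6.
Hence the expansion of sqrt(270) is a_0 = 16 followed by the repeating block 2, 3, 6, 3, 2, 32 (period 6).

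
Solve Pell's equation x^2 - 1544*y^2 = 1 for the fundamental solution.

(x, y) = (111555, 2839)

First expand sqrt(1544) as a continued fraction. With x_i = (sqrt(1544) + m_i)/d_i and (m_0, d_0) = (0, 1): a_0 = floor(sqrt(1544)) = 39, since 39^2 = 1521 <= 1544 < 1600 = 40^2.
Iterate m_{i+1} = d_i*a_i - m_i, d_{i+1} = (1544 - m_{i+1}^2)/d_i, a_{i+1} = floor((a_0 + m_{i+1})/d_{i+1}):
  m_1 = 1*39 - 0 = 39, d_1 = (1544 - 39^2)/1 = 23/1 = 23, a_1 = floor((39 + 39)/23) = 3.
  m_2 = 23*3 - 39 = 30, d_2 = (1544 - 30^2)/23 = 644/23 = 28, a_2 = floor((39 + 30)/28) = 2.
  m_3 = 28*2 - 30 = 26, d_3 = (1544 - 26^2)/28 = 868/28 = 31, a_3 = floor((39 + 26)/31) = 2.
  m_4 = 31*2 - 26 = 36, d_4 = (1544 - 36^2)/31 = 248/31 = 8, a_4 = floor((39 + 36)/8) = 9.
  m_5 = 8*9 - 36 = 36, d_5 = (1544 - 36^2)/8 = 248/8 = 31, a_5 = floor((39 + 36)/31) = 2.
  m_6 = 31*2 - 36 = 26, d_6 = (1544 - 26^2)/31 = 868/31 = 28, a_6 = floor((39 + 26)/28) = 2.
  m_7 = 28*2 - 26 = 30, d_7 = (1544 - 30^2)/28 = 644/28 = 23, a_7 = floor((39 + 30)/23) = 3.
  m_8 = 23*3 - 30 = 39, d_8 = (1544 - 39^2)/23 = 23/23 = 1, a_8 = floor((39 + 39)/1) = 78.
  m_9 = 1*78 - 39 = 39, d_9 = (1544 - 39^2)/1 = 23/1 = 23: (m_9, d_9) = (m_1, d_1) = (39, 23), so from here the quotients repeat a_1, ..., a_8; the period length is 8.
So sqrt(1544) = [39; (3, 2, 2, 9, 2, 2, 3, 78)] with period length k = 8.
k is even, so the fundamental solution of x^2 - 1544y^2 = 1 is (p_{k-1}, q_{k-1}) = (p_7, q_7); compute convergents through index 7.
Convergents (p_i = a_i*p_{i-1} + p_{i-2}, q_i = a_i*q_{i-1} + q_{i-2} with p_{-2}=0, p_{-1}=1, q_{-2}=1, q_{-1}=0):
  i=0: a_0=39, p_0 = 39*1 + 0 = 39, q_0 = 39*0 + 1 = 1.
  i=1: a_1=3, p_1 = 3*39 + 1 = 118, q_1 = 3*1 + 0 = 3.
  i=2: a_2=2, p_2 = 2*118 + 39 = 275, q_2 = 2*3 + 1 = 7.
  i=3: a_3=2, p_3 = 2*275 + 118 = 668, q_3 = 2*7 + 3 = 17.
  i=4: a_4=9, p_4 = 9*668 + 275 = 6287, q_4 = 9*17 + 7 = 160.
  i=5: a_5=2, p_5 = 2*6287 + 668 = 13242, q_5 = 2*160 + 17 = 337.
  i=6: a_6=2, p_6 = 2*13242 + 6287 = 32771, q_6 = 2*337 + 160 = 834.
  i=7: a_7=3, p_7 = 3*32771 + 13242 = 111555, q_7 = 3*834 + 337 = 2839.
Check: 111555^2 - 1544*2839^2 = 12444518025 - 12444518024 = 1, so (x, y) = (111555, 2839) solves the equation, and by the theorem it is the least positive solution.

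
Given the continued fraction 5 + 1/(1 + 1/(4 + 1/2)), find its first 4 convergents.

5/1, 6/1, 29/5, 64/11

Using the convergent recurrence p_i = a_i*p_{i-1} + p_{i-2}, q_i = a_i*q_{i-1} + q_{i-2} with p_{-2}=0, p_{-1}=1, q_{-2}=1, q_{-1}=0:
  i=0: a_0=5, p_0 = 5*1 + 0 = 5, q_0 = 5*0 + 1 = 1.
  i=1: a_1=1, p_1 = 1*5 + 1 = 6, q_1 = 1*1 + 0 = 1.
  i=2: a_2=4, p_2 = 4*6 + 5 = 29, q_2 = 4*1 + 1 = 5.
  i=3: a_3=2, p_3 = 2*29 + 6 = 64, q_3 = 2*5 + 1 = 11.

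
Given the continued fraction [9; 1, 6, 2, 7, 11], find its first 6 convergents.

9/1, 10/1, 69/7, 148/15, 1105/112, 12303/1247

Using the convergent recurrence p_i = a_i*p_{i-1} + p_{i-2}, q_i = a_i*q_{i-1} + q_{i-2} with p_{-2}=0, p_{-1}=1, q_{-2}=1, q_{-1}=0:
  i=0: a_0=9, p_0 = 9*1 + 0 = 9, q_0 = 9*0 + 1 = 1.
  i=1: a_1=1, p_1 = 1*9 + 1 = 10, q_1 = 1*1 + 0 = 1.
  i=2: a_2=6, p_2 = 6*10 + 9 = 69, q_2 = 6*1 + 1 = 7.
  i=3: a_3=2, p_3 = 2*69 + 10 = 148, q_3 = 2*7 + 1 = 15.
  i=4: a_4=7, p_4 = 7*148 + 69 = 1105, q_4 = 7*15 + 7 = 112.
  i=5: a_5=11, p_5 = 11*1105 + 148 = 12303, q_5 = 11*112 + 15 = 1247.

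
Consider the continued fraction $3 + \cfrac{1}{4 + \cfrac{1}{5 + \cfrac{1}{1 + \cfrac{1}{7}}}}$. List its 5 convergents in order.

3/1, 13/4, 68/21, 81/25, 635/196

Using the convergent recurrence p_i = a_i*p_{i-1} + p_{i-2}, q_i = a_i*q_{i-1} + q_{i-2} with p_{-2}=0, p_{-1}=1, q_{-2}=1, q_{-1}=0:
  i=0: a_0=3, p_0 = 3*1 + 0 = 3, q_0 = 3*0 + 1 = 1.
  i=1: a_1=4, p_1 = 4*3 + 1 = 13, q_1 = 4*1 + 0 = 4.
  i=2: a_2=5, p_2 = 5*13 + 3 = 68, q_2 = 5*4 + 1 = 21.
  i=3: a_3=1, p_3 = 1*68 + 13 = 81, q_3 = 1*21 + 4 = 25.
  i=4: a_4=7, p_4 = 7*81 + 68 = 635, q_4 = 7*25 + 21 = 196.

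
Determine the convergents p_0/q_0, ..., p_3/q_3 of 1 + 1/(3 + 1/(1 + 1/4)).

1/1, 4/3, 5/4, 24/19

Using the convergent recurrence p_i = a_i*p_{i-1} + p_{i-2}, q_i = a_i*q_{i-1} + q_{i-2} with p_{-2}=0, p_{-1}=1, q_{-2}=1, q_{-1}=0:
  i=0: a_0=1, p_0 = 1*1 + 0 = 1, q_0 = 1*0 + 1 = 1.
  i=1: a_1=3, p_1 = 3*1 + 1 = 4, q_1 = 3*1 + 0 = 3.
  i=2: a_2=1, p_2 = 1*4 + 1 = 5, q_2 = 1*3 + 1 = 4.
  i=3: a_3=4, p_3 = 4*5 + 4 = 24, q_3 = 4*4 + 3 = 19.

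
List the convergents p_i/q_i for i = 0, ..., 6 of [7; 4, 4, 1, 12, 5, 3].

7/1, 29/4, 123/17, 152/21, 1947/269, 9887/1366, 31608/4367

Using the convergent recurrence p_i = a_i*p_{i-1} + p_{i-2}, q_i = a_i*q_{i-1} + q_{i-2} with p_{-2}=0, p_{-1}=1, q_{-2}=1, q_{-1}=0:
  i=0: a_0=7, p_0 = 7*1 + 0 = 7, q_0 = 7*0 + 1 = 1.
  i=1: a_1=4, p_1 = 4*7 + 1 = 29, q_1 = 4*1 + 0 = 4.
  i=2: a_2=4, p_2 = 4*29 + 7 = 123, q_2 = 4*4 + 1 = 17.
  i=3: a_3=1, p_3 = 1*123 + 29 = 152, q_3 = 1*17 + 4 = 21.
  i=4: a_4=12, p_4 = 12*152 + 123 = 1947, q_4 = 12*21 + 17 = 269.
  i=5: a_5=5, p_5 = 5*1947 + 152 = 9887, q_5 = 5*269 + 21 = 1366.
  i=6: a_6=3, p_6 = 3*9887 + 1947 = 31608, q_6 = 3*1366 + 269 = 4367.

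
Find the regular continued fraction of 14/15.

Run the Euclidean algorithm on 14 and 15; the successive quotients are the partial quotients a_0, a_1, ... (each step inverts the fractional part left over by the previous one):
  14 = 0*15 + 14, so a_0 = 0.
  15 = 1*14 + 1, so a_1 = 1.
  14 = 14*1 + 0, so a_2 = 14.
The remainder reaches 0 after 3 divisions, so the expansion has 3 partial quotients, read off in order.

[0; 1, 14]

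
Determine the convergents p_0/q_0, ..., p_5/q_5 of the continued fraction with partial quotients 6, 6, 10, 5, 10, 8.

Using the convergent recurrence p_i = a_i*p_{i-1} + p_{i-2}, q_i = a_i*q_{i-1} + q_{i-2} with p_{-2}=0, p_{-1}=1, q_{-2}=1, q_{-1}=0:
  i=0: a_0=6, p_0 = 6*1 + 0 = 6, q_0 = 6*0 + 1 = 1.
  i=1: a_1=6, p_1 = 6*6 + 1 = 37, q_1 = 6*1 + 0 = 6.
  i=2: a_2=10, p_2 = 10*37 + 6 = 376, q_2 = 10*6 + 1 = 61.
  i=3: a_3=5, p_3 = 5*376 + 37 = 1917, q_3 = 5*61 + 6 = 311.
  i=4: a_4=10, p_4 = 10*1917 + 376 = 19546, q_4 = 10*311 + 61 = 3171.
  i=5: a_5=8, p_5 = 8*19546 + 1917 = 158285, q_5 = 8*3171 + 311 = 25679.

6/1, 37/6, 376/61, 1917/311, 19546/3171, 158285/25679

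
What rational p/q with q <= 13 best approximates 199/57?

7/2

Expand x = 199/57 as a continued fraction with the Euclidean algorithm:
  199 = 3*57 + 28, so a_0 = 3.
  57 = 2*28 + 1, so a_1 = 2.
  28 = 28*1 + 0, so a_2 = 28.
so x = [3; 2, 28].
Convergents (p_i = a_i*p_{i-1} + p_{i-2}, q_i = a_i*q_{i-1} + q_{i-2} with p_{-2}=0, p_{-1}=1, q_{-2}=1, q_{-1}=0), until the denominator exceeds 13:
  i=0: a_0=3, p_0 = 3*1 + 0 = 3, q_0 = 3*0 + 1 = 1.
  i=1: a_1=2, p_1 = 2*3 + 1 = 7, q_1 = 2*1 + 0 = 2.
  i=2: a_2=28, p_2 = 28*7 + 3 = 199, q_2 = 28*2 + 1 = 57.
q_2 = 57 > 13, so the last convergent with denominator <= 13 is p_1/q_1 = 7/2.
The closest fraction with denominator <= 13 is either p_1/q_1 or the intermediate fraction (k*p_1 + p_0)/(k*q_1 + q_0) with the largest k >= 1 whose denominator stays <= 13; these approach x as k grows, and every other convergent or intermediate fraction in range is farther away.
Largest k: floor((13 - q_0)/q_1) = floor((13 - 1)/2) = 6.
That gives (6*7 + 3)/(6*2 + 1) = 45/13.
Compare the errors: |x - 7/2| = |199*2 - 7*57|/(57*2) = 1/114, and |x - 45/13| = |199*13 - 45*57|/(57*13) = 22/741.
Cross-multiplying, 1*741 = 741 < 2508 = 22*114, so 1/114 is smaller: the convergent 7/2 is closer to x than 45/13.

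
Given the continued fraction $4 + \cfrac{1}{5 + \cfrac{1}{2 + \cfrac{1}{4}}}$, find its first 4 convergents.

Using the convergent recurrence p_i = a_i*p_{i-1} + p_{i-2}, q_i = a_i*q_{i-1} + q_{i-2} with p_{-2}=0, p_{-1}=1, q_{-2}=1, q_{-1}=0:
  i=0: a_0=4, p_0 = 4*1 + 0 = 4, q_0 = 4*0 + 1 = 1.
  i=1: a_1=5, p_1 = 5*4 + 1 = 21, q_1 = 5*1 + 0 = 5.
  i=2: a_2=2, p_2 = 2*21 + 4 = 46, q_2 = 2*5 + 1 = 11.
  i=3: a_3=4, p_3 = 4*46 + 21 = 205, q_3 = 4*11 + 5 = 49.

4/1, 21/5, 46/11, 205/49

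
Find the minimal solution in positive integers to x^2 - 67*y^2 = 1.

(x, y) = (48842, 5967)

First expand sqrt(67) as a continued fraction. With x_i = (sqrt(67) + m_i)/d_i and (m_0, d_0) = (0, 1): a_0 = floor(sqrt(67)) = 8, since 8^2 = 64 <= 67 < 81 = 9^2.
Iterate m_{i+1} = d_i*a_i - m_i, d_{i+1} = (67 - m_{i+1}^2)/d_i, a_{i+1} = floor((a_0 + m_{i+1})/d_{i+1}):
  m_1 = 1*8 - 0 = 8, d_1 = (67 - 8^2)/1 = 3/1 = 3, a_1 = floor((8 + 8)/3) = 5.
  m_2 = 3*5 - 8 = 7, d_2 = (67 - 7^2)/3 = 18/3 = 6, a_2 = floor((8 + 7)/6) = 2.
  m_3 = 6*2 - 7 = 5, d_3 = (67 - 5^2)/6 = 42/6 = 7, a_3 = floor((8 + 5)/7) = 1.
  m_4 = 7*1 - 5 = 2, d_4 = (67 - 2^2)/7 = 63/7 = 9, a_4 = floor((8 + 2)/9) = 1.
  m_5 = 9*1 - 2 = 7, d_5 = (67 - 7^2)/9 = 18/9 = 2, a_5 = floor((8 + 7)/2) = 7.
  m_6 = 2*7 - 7 = 7, d_6 = (67 - 7^2)/2 = 18/2 = 9, a_6 = floor((8 + 7)/9) = 1.
  m_7 = 9*1 - 7 = 2, d_7 = (67 - 2^2)/9 = 63/9 = 7, a_7 = floor((8 + 2)/7) = 1.
  m_8 = 7*1 - 2 = 5, d_8 = (67 - 5^2)/7 = 42/7 = 6, a_8 = floor((8 + 5)/6) = 2.
  m_9 = 6*2 - 5 = 7, d_9 = (67 - 7^2)/6 = 18/6 = 3, a_9 = floor((8 + 7)/3) = 5.
  m_10 = 3*5 - 7 = 8, d_10 = (67 - 8^2)/3 = 3/3 = 1, a_10 = floor((8 + 8)/1) = 16.
  m_11 = 1*16 - 8 = 8, d_11 = (67 - 8^2)/1 = 3/1 = 3: (m_11, d_11) = (m_1, d_1) = (8, 3), so from here the quotients repeat a_1, ..., a_10; the period length is 10.
So sqrt(67) = [8; (5, 2, 1, 1, 7, 1, 1, 2, 5, 16)] with period length k = 10.
k is even, so the fundamental solution of x^2 - 67y^2 = 1 is (p_{k-1}, q_{k-1}) = (p_9, q_9); compute convergents through index 9.
Convergents (p_i = a_i*p_{i-1} + p_{i-2}, q_i = a_i*q_{i-1} + q_{i-2} with p_{-2}=0, p_{-1}=1, q_{-2}=1, q_{-1}=0):
  i=0: a_0=8, p_0 = 8*1 + 0 = 8, q_0 = 8*0 + 1 = 1.
  i=1: a_1=5, p_1 = 5*8 + 1 = 41, q_1 = 5*1 + 0 = 5.
  i=2: a_2=2, p_2 = 2*41 + 8 = 90, q_2 = 2*5 + 1 = 11.
  i=3: a_3=1, p_3 = 1*90 + 41 = 131, q_3 = 1*11 + 5 = 16.
  i=4: a_4=1, p_4 = 1*131 + 90 = 221, q_4 = 1*16 + 11 = 27.
  i=5: a_5=7, p_5 = 7*221 + 131 = 1678, q_5 = 7*27 + 16 = 205.
  i=6: a_6=1, p_6 = 1*1678 + 221 = 1899, q_6 = 1*205 + 27 = 232.
  i=7: a_7=1, p_7 = 1*1899 + 1678 = 3577, q_7 = 1*232 + 205 = 437.
  i=8: a_8=2, p_8 = 2*3577 + 1899 = 9053, q_8 = 2*437 + 232 = 1106.
  i=9: a_9=5, p_9 = 5*9053 + 3577 = 48842, q_9 = 5*1106 + 437 = 5967.
Check: 48842^2 - 67*5967^2 = 2385540964 - 2385540963 = 1, so (x, y) = (48842, 5967) solves the equation, and by the theorem it is the least positive solution.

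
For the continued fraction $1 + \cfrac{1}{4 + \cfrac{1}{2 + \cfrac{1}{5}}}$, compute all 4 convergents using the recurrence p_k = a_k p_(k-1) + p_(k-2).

Using the convergent recurrence p_i = a_i*p_{i-1} + p_{i-2}, q_i = a_i*q_{i-1} + q_{i-2} with p_{-2}=0, p_{-1}=1, q_{-2}=1, q_{-1}=0:
  i=0: a_0=1, p_0 = 1*1 + 0 = 1, q_0 = 1*0 + 1 = 1.
  i=1: a_1=4, p_1 = 4*1 + 1 = 5, q_1 = 4*1 + 0 = 4.
  i=2: a_2=2, p_2 = 2*5 + 1 = 11, q_2 = 2*4 + 1 = 9.
  i=3: a_3=5, p_3 = 5*11 + 5 = 60, q_3 = 5*9 + 4 = 49.

1/1, 5/4, 11/9, 60/49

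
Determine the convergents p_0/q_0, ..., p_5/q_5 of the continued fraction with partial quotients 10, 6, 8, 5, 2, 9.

Using the convergent recurrence p_i = a_i*p_{i-1} + p_{i-2}, q_i = a_i*q_{i-1} + q_{i-2} with p_{-2}=0, p_{-1}=1, q_{-2}=1, q_{-1}=0:
  i=0: a_0=10, p_0 = 10*1 + 0 = 10, q_0 = 10*0 + 1 = 1.
  i=1: a_1=6, p_1 = 6*10 + 1 = 61, q_1 = 6*1 + 0 = 6.
  i=2: a_2=8, p_2 = 8*61 + 10 = 498, q_2 = 8*6 + 1 = 49.
  i=3: a_3=5, p_3 = 5*498 + 61 = 2551, q_3 = 5*49 + 6 = 251.
  i=4: a_4=2, p_4 = 2*2551 + 498 = 5600, q_4 = 2*251 + 49 = 551.
  i=5: a_5=9, p_5 = 9*5600 + 2551 = 52951, q_5 = 9*551 + 251 = 5210.

10/1, 61/6, 498/49, 2551/251, 5600/551, 52951/5210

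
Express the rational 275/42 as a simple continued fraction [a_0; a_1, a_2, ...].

[6; 1, 1, 4, 1, 3]

Run the Euclidean algorithm on 275 and 42; the successive quotients are the partial quotients a_0, a_1, ... (each step inverts the fractional part left over by the previous one):
  275 = 6*42 + 23, so a_0 = 6.
  42 = 1*23 + 19, so a_1 = 1.
  23 = 1*19 + 4, so a_2 = 1.
  19 = 4*4 + 3, so a_3 = 4.
  4 = 1*3 + 1, so a_4 = 1.
  3 = 3*1 + 0, so a_5 = 3.
The remainder reaches 0 after 6 divisions, so the expansion has 6 partial quotients, read off in order.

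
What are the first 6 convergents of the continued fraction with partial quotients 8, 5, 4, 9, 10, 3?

Using the convergent recurrence p_i = a_i*p_{i-1} + p_{i-2}, q_i = a_i*q_{i-1} + q_{i-2} with p_{-2}=0, p_{-1}=1, q_{-2}=1, q_{-1}=0:
  i=0: a_0=8, p_0 = 8*1 + 0 = 8, q_0 = 8*0 + 1 = 1.
  i=1: a_1=5, p_1 = 5*8 + 1 = 41, q_1 = 5*1 + 0 = 5.
  i=2: a_2=4, p_2 = 4*41 + 8 = 172, q_2 = 4*5 + 1 = 21.
  i=3: a_3=9, p_3 = 9*172 + 41 = 1589, q_3 = 9*21 + 5 = 194.
  i=4: a_4=10, p_4 = 10*1589 + 172 = 16062, q_4 = 10*194 + 21 = 1961.
  i=5: a_5=3, p_5 = 3*16062 + 1589 = 49775, q_5 = 3*1961 + 194 = 6077.

8/1, 41/5, 172/21, 1589/194, 16062/1961, 49775/6077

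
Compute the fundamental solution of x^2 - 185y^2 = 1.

First expand sqrt(185) as a continued fraction. With x_i = (sqrt(185) + m_i)/d_i and (m_0, d_0) = (0, 1): a_0 = floor(sqrt(185)) = 13, since 13^2 = 169 <= 185 < 196 = 14^2.
Iterate m_{i+1} = d_i*a_i - m_i, d_{i+1} = (185 - m_{i+1}^2)/d_i, a_{i+1} = floor((a_0 + m_{i+1})/d_{i+1}):
  m_1 = 1*13 - 0 = 13, d_1 = (185 - 13^2)/1 = 16/1 = 16, a_1 = floor((13 + 13)/16) = 1.
  m_2 = 16*1 - 13 = 3, d_2 = (185 - 3^2)/16 = 176/16 = 11, a_2 = floor((13 + 3)/11) = 1.
  m_3 = 11*1 - 3 = 8, d_3 = (185 - 8^2)/11 = 121/11 = 11, a_3 = floor((13 + 8)/11) = 1.
  m_4 = 11*1 - 8 = 3, d_4 = (185 - 3^2)/11 = 176/11 = 16, a_4 = floor((13 + 3)/16) = 1.
  m_5 = 16*1 - 3 = 13, d_5 = (185 - 13^2)/16 = 16/16 = 1, a_5 = floor((13 + 13)/1) = 26.
  m_6 = 1*26 - 13 = 13, d_6 = (185 - 13^2)/1 = 16/1 = 16: (m_6, d_6) = (m_1, d_1) = (13, 16), so from here the quotients repeat a_1, ..., a_5; the period length is 5.
So sqrt(185) = [13; (1, 1, 1, 1, 26)] with period length k = 5.
k is odd, so (p_{k-1}, q_{k-1}) only solves x^2 - 185y^2 = -1 and the fundamental solution of x^2 - 185y^2 = 1 is (p_{2k-1}, q_{2k-1}) = (p_9, q_9); compute convergents through index 9, running through the period twice.
Convergents (p_i = a_i*p_{i-1} + p_{i-2}, q_i = a_i*q_{i-1} + q_{i-2} with p_{-2}=0, p_{-1}=1, q_{-2}=1, q_{-1}=0):
  i=0: a_0=13, p_0 = 13*1 + 0 = 13, q_0 = 13*0 + 1 = 1.
  i=1: a_1=1, p_1 = 1*13 + 1 = 14, q_1 = 1*1 + 0 = 1.
  i=2: a_2=1, p_2 = 1*14 + 13 = 27, q_2 = 1*1 + 1 = 2.
  i=3: a_3=1, p_3 = 1*27 + 14 = 41, q_3 = 1*2 + 1 = 3.
  i=4: a_4=1, p_4 = 1*41 + 27 = 68, q_4 = 1*3 + 2 = 5.
  i=5: a_5=26, p_5 = 26*68 + 41 = 1809, q_5 = 26*5 + 3 = 133.
  i=6: a_6=1, p_6 = 1*1809 + 68 = 1877, q_6 = 1*133 + 5 = 138.
  i=7: a_7=1, p_7 = 1*1877 + 1809 = 3686, q_7 = 1*138 + 133 = 271.
  i=8: a_8=1, p_8 = 1*3686 + 1877 = 5563, q_8 = 1*271 + 138 = 409.
  i=9: a_9=1, p_9 = 1*5563 + 3686 = 9249, q_9 = 1*409 + 271 = 680.
Indeed p_4^2 - 185*q_4^2 = 4624 - 4625 = -1, not +1.
Check: 9249^2 - 185*680^2 = 85544001 - 85544000 = 1, so (x, y) = (9249, 680) solves the equation, and by the theorem it is the least positive solution.

(x, y) = (9249, 680)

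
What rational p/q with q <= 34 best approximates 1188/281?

93/22

Expand x = 1188/281 as a continued fraction with the Euclidean algorithm:
  1188 = 4*281 + 64, so a_0 = 4.
  281 = 4*64 + 25, so a_1 = 4.
  64 = 2*25 + 14, so a_2 = 2.
  25 = 1*14 + 11, so a_3 = 1.
  14 = 1*11 + 3, so a_4 = 1.
  11 = 3*3 + 2, so a_5 = 3.
  3 = 1*2 + 1, so a_6 = 1.
  2 = 2*1 + 0, so a_7 = 2.
so x = [4; 4, 2, 1, 1, 3, 1, 2].
Convergents (p_i = a_i*p_{i-1} + p_{i-2}, q_i = a_i*q_{i-1} + q_{i-2} with p_{-2}=0, p_{-1}=1, q_{-2}=1, q_{-1}=0), until the denominator exceeds 34:
  i=0: a_0=4, p_0 = 4*1 + 0 = 4, q_0 = 4*0 + 1 = 1.
  i=1: a_1=4, p_1 = 4*4 + 1 = 17, q_1 = 4*1 + 0 = 4.
  i=2: a_2=2, p_2 = 2*17 + 4 = 38, q_2 = 2*4 + 1 = 9.
  i=3: a_3=1, p_3 = 1*38 + 17 = 55, q_3 = 1*9 + 4 = 13.
  i=4: a_4=1, p_4 = 1*55 + 38 = 93, q_4 = 1*13 + 9 = 22.
  i=5: a_5=3, p_5 = 3*93 + 55 = 334, q_5 = 3*22 + 13 = 79.
q_5 = 79 > 34, so the last convergent with denominator <= 34 is p_4/q_4 = 93/22.
The closest fraction with denominator <= 34 is either p_4/q_4 or the intermediate fraction (k*p_4 + p_3)/(k*q_4 + q_3) with the largest k >= 1 whose denominator stays <= 34; these approach x as k grows, and every other convergent or intermediate fraction in range is farther away.
Largest k: floor((34 - q_3)/q_4) = floor((34 - 13)/22) = 0.
Since k = 0, no intermediate fraction beyond p_4/q_4 has denominator <= 34, so the convergent 93/22 is the closest (its error is |1188*22 - 93*281|/(281*22) = 3/6182).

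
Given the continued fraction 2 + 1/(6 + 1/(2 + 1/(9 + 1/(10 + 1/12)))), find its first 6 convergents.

Using the convergent recurrence p_i = a_i*p_{i-1} + p_{i-2}, q_i = a_i*q_{i-1} + q_{i-2} with p_{-2}=0, p_{-1}=1, q_{-2}=1, q_{-1}=0:
  i=0: a_0=2, p_0 = 2*1 + 0 = 2, q_0 = 2*0 + 1 = 1.
  i=1: a_1=6, p_1 = 6*2 + 1 = 13, q_1 = 6*1 + 0 = 6.
  i=2: a_2=2, p_2 = 2*13 + 2 = 28, q_2 = 2*6 + 1 = 13.
  i=3: a_3=9, p_3 = 9*28 + 13 = 265, q_3 = 9*13 + 6 = 123.
  i=4: a_4=10, p_4 = 10*265 + 28 = 2678, q_4 = 10*123 + 13 = 1243.
  i=5: a_5=12, p_5 = 12*2678 + 265 = 32401, q_5 = 12*1243 + 123 = 15039.

2/1, 13/6, 28/13, 265/123, 2678/1243, 32401/15039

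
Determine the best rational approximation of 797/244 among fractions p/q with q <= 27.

49/15

Expand x = 797/244 as a continued fraction with the Euclidean algorithm:
  797 = 3*244 + 65, so a_0 = 3.
  244 = 3*65 + 49, so a_1 = 3.
  65 = 1*49 + 16, so a_2 = 1.
  49 = 3*16 + 1, so a_3 = 3.
  16 = 16*1 + 0, so a_4 = 16.
so x = [3; 3, 1, 3, 16].
Convergents (p_i = a_i*p_{i-1} + p_{i-2}, q_i = a_i*q_{i-1} + q_{i-2} with p_{-2}=0, p_{-1}=1, q_{-2}=1, q_{-1}=0), until the denominator exceeds 27:
  i=0: a_0=3, p_0 = 3*1 + 0 = 3, q_0 = 3*0 + 1 = 1.
  i=1: a_1=3, p_1 = 3*3 + 1 = 10, q_1 = 3*1 + 0 = 3.
  i=2: a_2=1, p_2 = 1*10 + 3 = 13, q_2 = 1*3 + 1 = 4.
  i=3: a_3=3, p_3 = 3*13 + 10 = 49, q_3 = 3*4 + 3 = 15.
  i=4: a_4=16, p_4 = 16*49 + 13 = 797, q_4 = 16*15 + 4 = 244.
q_4 = 244 > 27, so the last convergent with denominator <= 27 is p_3/q_3 = 49/15.
The closest fraction with denominator <= 27 is either p_3/q_3 or the intermediate fraction (k*p_3 + p_2)/(k*q_3 + q_2) with the largest k >= 1 whose denominator stays <= 27; these approach x as k grows, and every other convergent or intermediate fraction in range is farther away.
Largest k: floor((27 - q_2)/q_3) = floor((27 - 4)/15) = 1.
That gives (1*49 + 13)/(1*15 + 4) = 62/19.
Compare the errors: |x - 49/15| = |797*15 - 49*244|/(244*15) = 1/3660, and |x - 62/19| = |797*19 - 62*244|/(244*19) = 15/4636.
Cross-multiplying, 1*4636 = 4636 < 54900 = 15*3660, so 1/3660 is smaller: the convergent 49/15 is closer to x than 62/19.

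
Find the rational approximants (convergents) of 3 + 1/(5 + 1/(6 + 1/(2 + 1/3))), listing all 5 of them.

3/1, 16/5, 99/31, 214/67, 741/232

Using the convergent recurrence p_i = a_i*p_{i-1} + p_{i-2}, q_i = a_i*q_{i-1} + q_{i-2} with p_{-2}=0, p_{-1}=1, q_{-2}=1, q_{-1}=0:
  i=0: a_0=3, p_0 = 3*1 + 0 = 3, q_0 = 3*0 + 1 = 1.
  i=1: a_1=5, p_1 = 5*3 + 1 = 16, q_1 = 5*1 + 0 = 5.
  i=2: a_2=6, p_2 = 6*16 + 3 = 99, q_2 = 6*5 + 1 = 31.
  i=3: a_3=2, p_3 = 2*99 + 16 = 214, q_3 = 2*31 + 5 = 67.
  i=4: a_4=3, p_4 = 3*214 + 99 = 741, q_4 = 3*67 + 31 = 232.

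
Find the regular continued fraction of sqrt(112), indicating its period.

[10; (1, 1, 2, 1, 1, 20)]

Write x_i = (sqrt(112) + m_i)/d_i with (m_0, d_0) = (0, 1). a_0 = floor(sqrt(112)) = 10, since 10^2 = 100 <= 112 < 121 = 11^2.
Iterate m_{i+1} = d_i*a_i - m_i, d_{i+1} = (112 - m_{i+1}^2)/d_i, a_{i+1} = floor((a_0 + m_{i+1})/d_{i+1}):
  m_1 = 1*10 - 0 = 10, d_1 = (112 - 10^2)/1 = 12/1 = 12, a_1 = floor((10 + 10)/12) = 1.
  m_2 = 12*1 - 10 = 2, d_2 = (112 - 2^2)/12 = 108/12 = 9, a_2 = floor((10 + 2)/9) = 1.
  m_3 = 9*1 - 2 = 7, d_3 = (112 - 7^2)/9 = 63/9 = 7, a_3 = floor((10 + 7)/7) = 2.
  m_4 = 7*2 - 7 = 7, d_4 = (112 - 7^2)/7 = 63/7 = 9, a_4 = floor((10 + 7)/9) = 1.
  m_5 = 9*1 - 7 = 2, d_5 = (112 - 2^2)/9 = 108/9 = 12, a_5 = floor((10 + 2)/12) = 1.
  m_6 = 12*1 - 2 = 10, d_6 = (112 - 10^2)/12 = 12/12 = 1, a_6 = floor((10 + 10)/1) = 20.
  m_7 = 1*20 - 10 = 10, d_7 = (112 - 10^2)/1 = 12/1 = 12: (m_7, d_7) = (m_1, d_1) = (10, 12), so from here the quotients repeat a_1, ..., a_6; the period length is 6.
Hence the expansion of sqrt(112) is a_0 = 10 followed by the repeating block 1, 1, 2, 1, 1, 20 (period 6).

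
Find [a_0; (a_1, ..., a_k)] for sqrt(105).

Write x_i = (sqrt(105) + m_i)/d_i with (m_0, d_0) = (0, 1). a_0 = floor(sqrt(105)) = 10, since 10^2 = 100 <= 105 < 121 = 11^2.
Iterate m_{i+1} = d_i*a_i - m_i, d_{i+1} = (105 - m_{i+1}^2)/d_i, a_{i+1} = floor((a_0 + m_{i+1})/d_{i+1}):
  m_1 = 1*10 - 0 = 10, d_1 = (105 - 10^2)/1 = 5/1 = 5, a_1 = floor((10 + 10)/5) = 4.
  m_2 = 5*4 - 10 = 10, d_2 = (105 - 10^2)/5 = 5/5 = 1, a_2 = floor((10 + 10)/1) = 20.
  m_3 = 1*20 - 10 = 10, d_3 = (105 - 10^2)/1 = 5/1 = 5: (m_3, d_3) = (m_1, d_1) = (10, 5), so from here the quotients repeat a_1, a_2; the period length is 2.
Hence the expansion of sqrt(105) is a_0 = 10 followed by the repeating block 4, 20 (period 2).

[10; (4, 20)]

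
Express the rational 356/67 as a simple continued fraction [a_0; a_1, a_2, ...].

[5; 3, 5, 4]

Run the Euclidean algorithm on 356 and 67; the successive quotients are the partial quotients a_0, a_1, ... (each step inverts the fractional part left over by the previous one):
  356 = 5*67 + 21, so a_0 = 5.
  67 = 3*21 + 4, so a_1 = 3.
  21 = 5*4 + 1, so a_2 = 5.
  4 = 4*1 + 0, so a_3 = 4.
The remainder reaches 0 after 4 divisions, so the expansion has 4 partial quotients, read off in order.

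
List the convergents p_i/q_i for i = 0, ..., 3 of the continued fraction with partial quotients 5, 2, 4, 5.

5/1, 11/2, 49/9, 256/47

Using the convergent recurrence p_i = a_i*p_{i-1} + p_{i-2}, q_i = a_i*q_{i-1} + q_{i-2} with p_{-2}=0, p_{-1}=1, q_{-2}=1, q_{-1}=0:
  i=0: a_0=5, p_0 = 5*1 + 0 = 5, q_0 = 5*0 + 1 = 1.
  i=1: a_1=2, p_1 = 2*5 + 1 = 11, q_1 = 2*1 + 0 = 2.
  i=2: a_2=4, p_2 = 4*11 + 5 = 49, q_2 = 4*2 + 1 = 9.
  i=3: a_3=5, p_3 = 5*49 + 11 = 256, q_3 = 5*9 + 2 = 47.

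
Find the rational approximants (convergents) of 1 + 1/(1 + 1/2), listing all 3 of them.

1/1, 2/1, 5/3

Using the convergent recurrence p_i = a_i*p_{i-1} + p_{i-2}, q_i = a_i*q_{i-1} + q_{i-2} with p_{-2}=0, p_{-1}=1, q_{-2}=1, q_{-1}=0:
  i=0: a_0=1, p_0 = 1*1 + 0 = 1, q_0 = 1*0 + 1 = 1.
  i=1: a_1=1, p_1 = 1*1 + 1 = 2, q_1 = 1*1 + 0 = 1.
  i=2: a_2=2, p_2 = 2*2 + 1 = 5, q_2 = 2*1 + 1 = 3.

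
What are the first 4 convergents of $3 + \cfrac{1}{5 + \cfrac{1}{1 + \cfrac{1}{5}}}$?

Using the convergent recurrence p_i = a_i*p_{i-1} + p_{i-2}, q_i = a_i*q_{i-1} + q_{i-2} with p_{-2}=0, p_{-1}=1, q_{-2}=1, q_{-1}=0:
  i=0: a_0=3, p_0 = 3*1 + 0 = 3, q_0 = 3*0 + 1 = 1.
  i=1: a_1=5, p_1 = 5*3 + 1 = 16, q_1 = 5*1 + 0 = 5.
  i=2: a_2=1, p_2 = 1*16 + 3 = 19, q_2 = 1*5 + 1 = 6.
  i=3: a_3=5, p_3 = 5*19 + 16 = 111, q_3 = 5*6 + 5 = 35.

3/1, 16/5, 19/6, 111/35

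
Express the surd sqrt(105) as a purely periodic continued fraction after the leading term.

Write x_i = (sqrt(105) + m_i)/d_i with (m_0, d_0) = (0, 1). a_0 = floor(sqrt(105)) = 10, since 10^2 = 100 <= 105 < 121 = 11^2.
Iterate m_{i+1} = d_i*a_i - m_i, d_{i+1} = (105 - m_{i+1}^2)/d_i, a_{i+1} = floor((a_0 + m_{i+1})/d_{i+1}):
  m_1 = 1*10 - 0 = 10, d_1 = (105 - 10^2)/1 = 5/1 = 5, a_1 = floor((10 + 10)/5) = 4.
  m_2 = 5*4 - 10 = 10, d_2 = (105 - 10^2)/5 = 5/5 = 1, a_2 = floor((10 + 10)/1) = 20.
  m_3 = 1*20 - 10 = 10, d_3 = (105 - 10^2)/1 = 5/1 = 5: (m_3, d_3) = (m_1, d_1) = (10, 5), so from here the quotients repeat a_1, a_2; the period length is 2.
Hence the expansion of sqrt(105) is a_0 = 10 followed by the repeating block 4, 20 (period 2).

[10; (4, 20)]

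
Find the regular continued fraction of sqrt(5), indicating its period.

Write x_i = (sqrt(5) + m_i)/d_i with (m_0, d_0) = (0, 1). a_0 = floor(sqrt(5)) = 2, since 2^2 = 4 <= 5 < 9 = 3^2.
Iterate m_{i+1} = d_i*a_i - m_i, d_{i+1} = (5 - m_{i+1}^2)/d_i, a_{i+1} = floor((a_0 + m_{i+1})/d_{i+1}):
  m_1 = 1*2 - 0 = 2, d_1 = (5 - 2^2)/1 = 1/1 = 1, a_1 = floor((2 + 2)/1) = 4.
  m_2 = 1*4 - 2 = 2, d_2 = (5 - 2^2)/1 = 1/1 = 1: (m_2, d_2) = (m_1, d_1) = (2, 1), so from here the quotient a_1 repeats; the period length is 1.
Hence the expansion of sqrt(5) is a_0 = 2 followed by the repeating block 4 (period 1).

[2; (4)]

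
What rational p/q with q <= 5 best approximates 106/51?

2/1

Expand x = 106/51 as a continued fraction with the Euclidean algorithm:
  106 = 2*51 + 4, so a_0 = 2.
  51 = 12*4 + 3, so a_1 = 12.
  4 = 1*3 + 1, so a_2 = 1.
  3 = 3*1 + 0, so a_3 = 3.
so x = [2; 12, 1, 3].
Convergents (p_i = a_i*p_{i-1} + p_{i-2}, q_i = a_i*q_{i-1} + q_{i-2} with p_{-2}=0, p_{-1}=1, q_{-2}=1, q_{-1}=0), until the denominator exceeds 5:
  i=0: a_0=2, p_0 = 2*1 + 0 = 2, q_0 = 2*0 + 1 = 1.
  i=1: a_1=12, p_1 = 12*2 + 1 = 25, q_1 = 12*1 + 0 = 12.
q_1 = 12 > 5, so the last convergent with denominator <= 5 is p_0/q_0 = 2/1.
The closest fraction with denominator <= 5 is either p_0/q_0 or the intermediate fraction (k*p_0 + p_{-1})/(k*q_0 + q_{-1}) with the largest k >= 1 whose denominator stays <= 5; these approach x as k grows, and every other convergent or intermediate fraction in range is farther away.
Largest k: floor((5 - q_{-1})/q_0) = floor((5 - 0)/1) = 5 (using the seeds p_{-1} = 1, q_{-1} = 0).
That gives (5*2 + 1)/(5*1 + 0) = 11/5.
Compare the errors: |x - 2/1| = |106*1 - 2*51|/(51*1) = 4/51, and |x - 11/5| = |106*5 - 11*51|/(51*5) = 31/255.
Cross-multiplying, 4*255 = 1020 < 1581 = 31*51, so 4/51 is smaller: the convergent 2/1 is closer to x than 11/5.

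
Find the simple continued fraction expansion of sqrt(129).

[11; (2, 1, 3, 1, 6, 1, 3, 1, 2, 22)]

Write x_i = (sqrt(129) + m_i)/d_i with (m_0, d_0) = (0, 1). a_0 = floor(sqrt(129)) = 11, since 11^2 = 121 <= 129 < 144 = 12^2.
Iterate m_{i+1} = d_i*a_i - m_i, d_{i+1} = (129 - m_{i+1}^2)/d_i, a_{i+1} = floor((a_0 + m_{i+1})/d_{i+1}):
  m_1 = 1*11 - 0 = 11, d_1 = (129 - 11^2)/1 = 8/1 = 8, a_1 = floor((11 + 11)/8) = 2.
  m_2 = 8*2 - 11 = 5, d_2 = (129 - 5^2)/8 = 104/8 = 13, a_2 = floor((11 + 5)/13) = 1.
  m_3 = 13*1 - 5 = 8, d_3 = (129 - 8^2)/13 = 65/13 = 5, a_3 = floor((11 + 8)/5) = 3.
  m_4 = 5*3 - 8 = 7, d_4 = (129 - 7^2)/5 = 80/5 = 16, a_4 = floor((11 + 7)/16) = 1.
  m_5 = 16*1 - 7 = 9, d_5 = (129 - 9^2)/16 = 48/16 = 3, a_5 = floor((11 + 9)/3) = 6.
  m_6 = 3*6 - 9 = 9, d_6 = (129 - 9^2)/3 = 48/3 = 16, a_6 = floor((11 + 9)/16) = 1.
  m_7 = 16*1 - 9 = 7, d_7 = (129 - 7^2)/16 = 80/16 = 5, a_7 = floor((11 + 7)/5) = 3.
  m_8 = 5*3 - 7 = 8, d_8 = (129 - 8^2)/5 = 65/5 = 13, a_8 = floor((11 + 8)/13) = 1.
  m_9 = 13*1 - 8 = 5, d_9 = (129 - 5^2)/13 = 104/13 = 8, a_9 = floor((11 + 5)/8) = 2.
  m_10 = 8*2 - 5 = 11, d_10 = (129 - 11^2)/8 = 8/8 = 1, a_10 = floor((11 + 11)/1) = 22.
  m_11 = 1*22 - 11 = 11, d_11 = (129 - 11^2)/1 = 8/1 = 8: (m_11, d_11) = (m_1, d_1) = (11, 8), so from here the quotients repeat a_1, ..., a_10; the period length is 10.
Hence the expansion of sqrt(129) is a_0 = 11 followed by the repeating block 2, 1, 3, 1, 6, 1, 3, 1, 2, 22 (period 10).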